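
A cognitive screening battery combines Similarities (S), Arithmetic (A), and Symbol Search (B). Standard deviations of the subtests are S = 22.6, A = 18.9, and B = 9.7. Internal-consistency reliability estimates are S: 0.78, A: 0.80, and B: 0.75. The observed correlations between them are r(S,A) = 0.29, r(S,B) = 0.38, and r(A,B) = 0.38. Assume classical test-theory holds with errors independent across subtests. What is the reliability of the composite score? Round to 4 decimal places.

Var(S+A+B) = 22.6² + 18.9² + 9.7² + 2·[22.6·18.9·0.29 + 22.6·9.7·0.38 + 18.9·9.7·0.38] = 962.06 + 553.679 = 1515.74.
Under uncorrelated errors the observed covariances equal the true-score covariances, so only the own-variance terms attenuate.
True-score variance = [22.6²·0.78 + 18.9²·0.80 + 9.7²·0.75] + 553.679 = 754.728 + 553.679 = 1308.41.
Reliability = 1308.41 / 1515.74 = 0.8632.

0.8632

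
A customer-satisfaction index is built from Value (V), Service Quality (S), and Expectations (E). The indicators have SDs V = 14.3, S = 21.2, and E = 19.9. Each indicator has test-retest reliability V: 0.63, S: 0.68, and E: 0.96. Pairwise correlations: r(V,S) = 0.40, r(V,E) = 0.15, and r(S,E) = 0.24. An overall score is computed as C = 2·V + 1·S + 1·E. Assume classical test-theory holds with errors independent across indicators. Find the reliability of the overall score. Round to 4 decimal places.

0.8167

Var(C) = 2²·14.3² + 21.2² + 19.9² + 2·[2·14.3·21.2·0.40 + 2·14.3·19.9·0.15 + 21.2·19.9·0.24] = 1663.41 + 858.3 = 2521.71.
Because errors are independent across components, Cov(Tᵢ,Tⱼ) = Cov(Xᵢ,Xⱼ); the off-diagonal part of the true-score variance is the same as above.
True-score variance = [2²·14.3²·0.63 + 21.2²·0.68 + 19.9²·0.96] + 858.3 = 1201.1 + 858.3 = 2059.4.
Reliability = 2059.4 / 2521.71 = 0.8167.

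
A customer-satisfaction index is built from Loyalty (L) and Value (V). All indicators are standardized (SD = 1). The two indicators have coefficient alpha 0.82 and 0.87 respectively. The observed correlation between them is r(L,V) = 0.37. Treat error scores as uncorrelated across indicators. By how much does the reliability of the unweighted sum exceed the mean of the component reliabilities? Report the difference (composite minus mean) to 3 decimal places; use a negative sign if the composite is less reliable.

Var(sum) = 2 + 0.74 = 2.74; true-score variance = 1.69 + 0.74 = 2.43; composite reliability = 0.8869.
Mean component reliability = 0.8450.
Difference = 0.8869 − 0.8450 = 0.042.

0.042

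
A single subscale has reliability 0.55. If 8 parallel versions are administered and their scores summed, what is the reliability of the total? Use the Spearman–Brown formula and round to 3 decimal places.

0.907

ρ_k = kρ / (1 + (k−1)ρ) = 8·0.55 / (1 + 7·0.55) = 4.400 / 4.850 = 0.907.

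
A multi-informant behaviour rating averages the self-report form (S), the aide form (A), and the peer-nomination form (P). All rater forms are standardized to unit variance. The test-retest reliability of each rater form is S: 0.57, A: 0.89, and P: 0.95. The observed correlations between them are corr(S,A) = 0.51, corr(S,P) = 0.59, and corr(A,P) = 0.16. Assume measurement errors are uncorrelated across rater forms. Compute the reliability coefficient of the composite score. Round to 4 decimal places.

Var(S+A+P) = 3 + 2·[0.51 + 0.59 + 0.16] = 3 + 2.52 = 5.52.
Because errors are independent across components, Cov(Tᵢ,Tⱼ) = Cov(Xᵢ,Xⱼ); the off-diagonal part of the true-score variance is the same as above.
True-score variance = [0.57 + 0.89 + 0.95] + 2.52 = 2.41 + 2.52 = 4.93.
Reliability = 4.93 / 5.52 = 0.8931.

0.8931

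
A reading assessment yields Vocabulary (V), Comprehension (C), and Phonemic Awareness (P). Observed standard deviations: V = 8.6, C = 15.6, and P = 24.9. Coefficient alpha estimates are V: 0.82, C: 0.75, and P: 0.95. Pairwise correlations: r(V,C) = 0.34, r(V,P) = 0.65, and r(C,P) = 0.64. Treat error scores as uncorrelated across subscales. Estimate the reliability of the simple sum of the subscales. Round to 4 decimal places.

0.9417

Var(V+C+P) = 8.6² + 15.6² + 24.9² + 2·[8.6·15.6·0.34 + 8.6·24.9·0.65 + 15.6·24.9·0.64] = 937.33 + 866.814 = 1804.14.
Under uncorrelated errors the observed covariances equal the true-score covariances, so only the own-variance terms attenuate.
True-score variance = [8.6²·0.82 + 15.6²·0.75 + 24.9²·0.95] + 866.814 = 832.177 + 866.814 = 1698.99.
Reliability = 1698.99 / 1804.14 = 0.9417.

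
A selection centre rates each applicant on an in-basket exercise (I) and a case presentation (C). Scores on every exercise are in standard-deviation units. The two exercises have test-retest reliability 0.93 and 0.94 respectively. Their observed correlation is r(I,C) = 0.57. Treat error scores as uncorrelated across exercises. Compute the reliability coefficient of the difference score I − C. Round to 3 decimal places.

0.849

Var(I−C) = 1 + 1 − 2·0.57 = 2 − 1.14 = 0.86.
Because errors are independent across components, Cov(Tᵢ,Tⱼ) = Cov(Xᵢ,Xⱼ); the off-diagonal part of the true-score variance is the same as above.
True-score variance = [0.93 + 0.94] − 1.14 = 1.87 − 1.14 = 0.73.
Reliability = 0.73 / 0.86 = 0.849.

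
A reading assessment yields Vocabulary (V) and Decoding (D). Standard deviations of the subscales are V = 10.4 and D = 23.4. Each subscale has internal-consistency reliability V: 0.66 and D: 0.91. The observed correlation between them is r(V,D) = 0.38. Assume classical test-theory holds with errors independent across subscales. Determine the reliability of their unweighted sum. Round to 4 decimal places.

0.8976

Var(V+D) = 10.4² + 23.4² + 2·[10.4·23.4·0.38] = 655.72 + 184.954 = 840.674.
With uncorrelated errors the cross-covariances are all true-score covariance, so they carry over unchanged; only the diagonal terms shrink to ρᵢσᵢ².
True-score variance = [10.4²·0.66 + 23.4²·0.91] + 184.954 = 569.665 + 184.954 = 754.619.
Reliability = 754.619 / 840.674 = 0.8976.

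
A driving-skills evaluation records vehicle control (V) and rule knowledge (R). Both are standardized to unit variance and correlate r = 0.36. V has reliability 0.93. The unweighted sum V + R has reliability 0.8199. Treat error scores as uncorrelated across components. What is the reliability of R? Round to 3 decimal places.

0.580

Var(V+R) = 2 + 2·0.36 = 2.720.
True-score variance = ρ_V + ρ_R + 2·0.36, so 0.8199 = (0.93 + ρ_R + 0.72) / 2.720.
ρ_R = 0.8199·2.720 − 0.93 − 0.72 = 0.580.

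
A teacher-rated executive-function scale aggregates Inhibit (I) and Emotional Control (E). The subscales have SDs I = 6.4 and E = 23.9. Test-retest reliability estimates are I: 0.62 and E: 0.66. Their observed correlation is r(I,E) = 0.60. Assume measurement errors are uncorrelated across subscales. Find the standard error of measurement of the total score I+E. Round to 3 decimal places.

14.484

Var(total) = 612.17 + 183.552 = 795.722.
True-score variance = 402.394 + 183.552 = 585.946, so reliability = 0.7364.
Error variance = 795.722 − 585.946 = 209.776; SEM = √209.776 = 14.484.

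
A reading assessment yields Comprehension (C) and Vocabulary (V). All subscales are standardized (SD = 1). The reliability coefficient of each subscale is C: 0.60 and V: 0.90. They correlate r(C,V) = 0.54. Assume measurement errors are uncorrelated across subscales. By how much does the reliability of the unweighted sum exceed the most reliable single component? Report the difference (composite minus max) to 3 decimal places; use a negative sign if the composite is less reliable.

-0.062

Var(sum) = 2 + 1.08 = 3.08; true-score variance = 1.5 + 1.08 = 2.58; composite reliability = 0.8377.
Max component reliability = 0.9000.
Difference = 0.8377 − 0.9000 = -0.062.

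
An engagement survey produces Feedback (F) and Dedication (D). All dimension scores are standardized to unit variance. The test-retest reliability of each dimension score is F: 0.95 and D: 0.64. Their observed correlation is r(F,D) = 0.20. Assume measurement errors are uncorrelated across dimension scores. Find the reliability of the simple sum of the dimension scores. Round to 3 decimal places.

0.829

Var(F+D) = 2 + 2·[0.20] = 2 + 0.4 = 2.4.
With uncorrelated errors the cross-covariances are all true-score covariance, so they carry over unchanged; only the diagonal terms shrink to ρᵢσᵢ².
True-score variance = [0.95 + 0.64] + 0.4 = 1.59 + 0.4 = 1.99.
Reliability = 1.99 / 2.4 = 0.829.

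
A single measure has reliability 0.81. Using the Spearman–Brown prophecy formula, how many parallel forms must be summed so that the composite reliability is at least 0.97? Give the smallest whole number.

k ≥ ρ*(1−ρ₁)/(ρ₁(1−ρ*)) = 0.97·0.19 / (0.81·0.03) = 7.584.
Smallest integer k = 8.

8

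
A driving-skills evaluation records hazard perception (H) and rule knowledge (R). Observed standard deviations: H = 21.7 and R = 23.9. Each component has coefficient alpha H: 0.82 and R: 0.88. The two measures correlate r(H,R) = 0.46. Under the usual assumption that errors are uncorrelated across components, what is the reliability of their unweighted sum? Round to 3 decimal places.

0.899

Var(H+R) = 21.7² + 23.9² + 2·[21.7·23.9·0.46] = 1042.1 + 477.14 = 1519.24.
With uncorrelated errors the cross-covariances are all true-score covariance, so they carry over unchanged; only the diagonal terms shrink to ρᵢσᵢ².
True-score variance = [21.7²·0.82 + 23.9²·0.88] + 477.14 = 888.795 + 477.14 = 1365.93.
Reliability = 1365.93 / 1519.24 = 0.899.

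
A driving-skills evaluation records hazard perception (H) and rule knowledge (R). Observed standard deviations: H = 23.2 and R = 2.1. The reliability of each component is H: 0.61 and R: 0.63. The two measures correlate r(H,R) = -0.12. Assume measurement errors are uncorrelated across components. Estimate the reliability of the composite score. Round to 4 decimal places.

0.6016

Var(H+R) = 23.2² + 2.1² + 2·[23.2·2.1·(-0.12)] = 542.65 − 11.6928 = 530.957.
Because errors are independent across components, Cov(Tᵢ,Tⱼ) = Cov(Xᵢ,Xⱼ); the off-diagonal part of the true-score variance is the same as above.
True-score variance = [23.2²·0.61 + 2.1²·0.63] − 11.6928 = 331.105 − 11.6928 = 319.412.
Reliability = 319.412 / 530.957 = 0.6016.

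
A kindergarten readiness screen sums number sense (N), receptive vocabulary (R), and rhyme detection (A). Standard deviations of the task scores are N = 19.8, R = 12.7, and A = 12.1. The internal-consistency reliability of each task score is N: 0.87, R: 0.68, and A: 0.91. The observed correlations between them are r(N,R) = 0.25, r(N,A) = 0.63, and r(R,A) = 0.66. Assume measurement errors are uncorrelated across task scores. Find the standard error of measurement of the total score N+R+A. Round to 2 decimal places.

10.76

Var(total) = 699.74 + 630.445 = 1330.19.
True-score variance = 583.985 + 630.445 = 1214.43, so reliability = 0.9130.
Error variance = 1330.19 − 1214.43 = 115.755; SEM = √115.755 = 10.76.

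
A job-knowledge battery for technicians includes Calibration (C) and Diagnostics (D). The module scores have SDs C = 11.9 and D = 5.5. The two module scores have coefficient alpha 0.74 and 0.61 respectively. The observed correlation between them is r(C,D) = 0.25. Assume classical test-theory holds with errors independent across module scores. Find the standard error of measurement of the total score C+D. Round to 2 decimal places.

Var(total) = 171.86 + 32.725 = 204.585.
True-score variance = 123.244 + 32.725 = 155.969, so reliability = 0.7624.
Error variance = 204.585 − 155.969 = 48.6161; SEM = √48.6161 = 6.97.

6.97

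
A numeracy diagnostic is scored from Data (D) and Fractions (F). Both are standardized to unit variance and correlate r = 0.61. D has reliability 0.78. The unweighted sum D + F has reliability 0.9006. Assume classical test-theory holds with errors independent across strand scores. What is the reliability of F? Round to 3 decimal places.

0.900

Var(D+F) = 2 + 2·0.61 = 3.220.
True-score variance = ρ_D + ρ_F + 2·0.61, so 0.9006 = (0.78 + ρ_F + 1.22) / 3.220.
ρ_F = 0.9006·3.220 − 0.78 − 1.22 = 0.900.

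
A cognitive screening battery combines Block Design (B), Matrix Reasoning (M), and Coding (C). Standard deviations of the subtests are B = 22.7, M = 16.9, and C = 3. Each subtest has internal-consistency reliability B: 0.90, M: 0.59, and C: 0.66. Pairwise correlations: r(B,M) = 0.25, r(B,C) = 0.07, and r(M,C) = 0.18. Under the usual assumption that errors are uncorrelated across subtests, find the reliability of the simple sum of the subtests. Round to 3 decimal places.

0.833

Var(B+M+C) = 22.7² + 16.9² + 3² + 2·[22.7·16.9·0.25 + 22.7·3·0.07 + 16.9·3·0.18] = 809.9 + 219.601 = 1029.5.
Because errors are independent across components, Cov(Tᵢ,Tⱼ) = Cov(Xᵢ,Xⱼ); the off-diagonal part of the true-score variance is the same as above.
True-score variance = [22.7²·0.90 + 16.9²·0.59 + 3²·0.66] + 219.601 = 638.211 + 219.601 = 857.812.
Reliability = 857.812 / 1029.5 = 0.833.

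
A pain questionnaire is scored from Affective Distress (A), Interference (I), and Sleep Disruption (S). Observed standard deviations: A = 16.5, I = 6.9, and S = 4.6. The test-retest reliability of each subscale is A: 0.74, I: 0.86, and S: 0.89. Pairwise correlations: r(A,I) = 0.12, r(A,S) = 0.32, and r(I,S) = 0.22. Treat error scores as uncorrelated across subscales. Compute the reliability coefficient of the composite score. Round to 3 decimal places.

0.815

Var(A+I+S) = 16.5² + 6.9² + 4.6² + 2·[16.5·6.9·0.12 + 16.5·4.6·0.32 + 6.9·4.6·0.22] = 341.02 + 89.8656 = 430.886.
With uncorrelated errors the cross-covariances are all true-score covariance, so they carry over unchanged; only the diagonal terms shrink to ρᵢσᵢ².
True-score variance = [16.5²·0.74 + 6.9²·0.86 + 4.6²·0.89] + 89.8656 = 261.242 + 89.8656 = 351.108.
Reliability = 351.108 / 430.886 = 0.815.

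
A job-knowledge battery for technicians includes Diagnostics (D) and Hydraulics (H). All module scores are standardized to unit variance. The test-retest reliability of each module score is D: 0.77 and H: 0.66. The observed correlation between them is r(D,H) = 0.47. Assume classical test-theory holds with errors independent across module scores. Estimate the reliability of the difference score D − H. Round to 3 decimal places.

0.462

Var(D−H) = 1 + 1 − 2·0.47 = 2 − 0.94 = 1.06.
With uncorrelated errors the cross-covariances are all true-score covariance, so they carry over unchanged; only the diagonal terms shrink to ρᵢσᵢ².
True-score variance = [0.77 + 0.66] − 0.94 = 1.43 − 0.94 = 0.49.
Reliability = 0.49 / 1.06 = 0.462.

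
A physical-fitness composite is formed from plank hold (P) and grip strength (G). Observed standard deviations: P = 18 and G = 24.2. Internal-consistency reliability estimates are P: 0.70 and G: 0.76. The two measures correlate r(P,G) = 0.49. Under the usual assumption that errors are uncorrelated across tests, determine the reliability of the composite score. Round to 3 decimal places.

0.822

Var(P+G) = 18² + 24.2² + 2·[18·24.2·0.49] = 909.64 + 426.888 = 1336.53.
Because errors are independent across components, Cov(Tᵢ,Tⱼ) = Cov(Xᵢ,Xⱼ); the off-diagonal part of the true-score variance is the same as above.
True-score variance = [18²·0.70 + 24.2²·0.76] + 426.888 = 671.886 + 426.888 = 1098.77.
Reliability = 1098.77 / 1336.53 = 0.822.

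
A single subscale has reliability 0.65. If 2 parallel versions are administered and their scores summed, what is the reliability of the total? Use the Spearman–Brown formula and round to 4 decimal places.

0.7879

ρ_k = kρ / (1 + (k−1)ρ) = 2·0.65 / (1 + 1·0.65) = 1.300 / 1.650 = 0.7879.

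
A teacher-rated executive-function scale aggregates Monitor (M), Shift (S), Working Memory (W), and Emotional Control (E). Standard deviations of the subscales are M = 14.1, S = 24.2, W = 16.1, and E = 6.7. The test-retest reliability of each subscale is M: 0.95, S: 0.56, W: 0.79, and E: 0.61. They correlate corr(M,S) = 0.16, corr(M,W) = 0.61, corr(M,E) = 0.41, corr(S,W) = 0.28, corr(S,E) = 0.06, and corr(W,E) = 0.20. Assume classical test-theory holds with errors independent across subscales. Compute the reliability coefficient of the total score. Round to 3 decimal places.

Var(M+S+W+E) = 14.1² + 24.2² + 16.1² + 6.7² + 2·[14.1·24.2·0.16 + 14.1·16.1·0.61 + 14.1·6.7·0.41 + 24.2·16.1·0.28 + 24.2·6.7·0.06 + 16.1·6.7·0.20] = 1088.55 + 744.4 = 1832.95.
Under uncorrelated errors the observed covariances equal the true-score covariances, so only the own-variance terms attenuate.
True-score variance = [14.1²·0.95 + 24.2²·0.56 + 16.1²·0.79 + 6.7²·0.61] + 744.4 = 748.987 + 744.4 = 1493.39.
Reliability = 1493.39 / 1832.95 = 0.815.

0.815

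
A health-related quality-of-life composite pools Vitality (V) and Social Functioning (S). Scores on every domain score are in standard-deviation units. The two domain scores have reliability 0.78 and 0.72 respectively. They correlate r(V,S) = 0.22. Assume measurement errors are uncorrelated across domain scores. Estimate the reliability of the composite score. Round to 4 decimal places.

Var(V+S) = 2 + 2·[0.22] = 2 + 0.44 = 2.44.
With uncorrelated errors the cross-covariances are all true-score covariance, so they carry over unchanged; only the diagonal terms shrink to ρᵢσᵢ².
True-score variance = [0.78 + 0.72] + 0.44 = 1.5 + 0.44 = 1.94.
Reliability = 1.94 / 2.44 = 0.7951.

0.7951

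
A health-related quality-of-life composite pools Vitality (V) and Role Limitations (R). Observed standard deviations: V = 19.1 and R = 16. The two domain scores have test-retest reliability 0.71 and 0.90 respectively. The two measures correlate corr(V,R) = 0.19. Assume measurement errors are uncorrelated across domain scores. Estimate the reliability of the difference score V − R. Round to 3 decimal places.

Var(V−R) = 19.1² + 16² − 2·19.1·16·0.19 = 620.81 − 116.128 = 504.682.
Under uncorrelated errors the observed covariances equal the true-score covariances, so only the own-variance terms attenuate.
True-score variance = [19.1²·0.71 + 16²·0.90] − 116.128 = 489.415 − 116.128 = 373.287.
Reliability = 373.287 / 504.682 = 0.740.

0.740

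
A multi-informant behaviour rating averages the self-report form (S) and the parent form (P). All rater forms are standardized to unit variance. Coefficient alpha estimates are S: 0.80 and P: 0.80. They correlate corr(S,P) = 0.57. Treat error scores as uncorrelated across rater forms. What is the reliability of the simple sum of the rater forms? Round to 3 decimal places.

0.873

Var(S+P) = 2 + 2·[0.57] = 2 + 1.14 = 3.14.
With uncorrelated errors the cross-covariances are all true-score covariance, so they carry over unchanged; only the diagonal terms shrink to ρᵢσᵢ².
True-score variance = [0.80 + 0.80] + 1.14 = 1.6 + 1.14 = 2.74.
Reliability = 2.74 / 3.14 = 0.873.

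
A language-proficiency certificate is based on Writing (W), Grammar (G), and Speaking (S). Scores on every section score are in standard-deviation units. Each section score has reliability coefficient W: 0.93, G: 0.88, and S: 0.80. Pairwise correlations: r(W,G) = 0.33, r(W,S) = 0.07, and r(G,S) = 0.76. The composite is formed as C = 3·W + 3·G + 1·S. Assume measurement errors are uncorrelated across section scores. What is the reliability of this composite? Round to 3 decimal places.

Var(C) = 3² + 3² + 1 + 2·[9·0.33 + 3·0.07 + 3·0.76] = 19 + 10.92 = 29.92.
Because errors are independent across components, Cov(Tᵢ,Tⱼ) = Cov(Xᵢ,Xⱼ); the off-diagonal part of the true-score variance is the same as above.
True-score variance = [3²·0.93 + 3²·0.88 + 0.80] + 10.92 = 17.09 + 10.92 = 28.01.
Reliability = 28.01 / 29.92 = 0.936.

0.936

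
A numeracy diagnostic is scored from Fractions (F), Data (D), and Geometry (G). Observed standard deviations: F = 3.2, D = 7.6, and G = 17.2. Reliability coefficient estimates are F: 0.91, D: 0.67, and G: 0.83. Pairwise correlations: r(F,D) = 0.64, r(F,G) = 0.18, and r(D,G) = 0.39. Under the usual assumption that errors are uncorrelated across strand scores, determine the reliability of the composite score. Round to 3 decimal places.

0.864

Var(F+D+G) = 3.2² + 7.6² + 17.2² + 2·[3.2·7.6·0.64 + 3.2·17.2·0.18 + 7.6·17.2·0.39] = 363.84 + 152.906 = 516.746.
With uncorrelated errors the cross-covariances are all true-score covariance, so they carry over unchanged; only the diagonal terms shrink to ρᵢσᵢ².
True-score variance = [3.2²·0.91 + 7.6²·0.67 + 17.2²·0.83] + 152.906 = 293.565 + 152.906 = 446.47.
Reliability = 446.47 / 516.746 = 0.864.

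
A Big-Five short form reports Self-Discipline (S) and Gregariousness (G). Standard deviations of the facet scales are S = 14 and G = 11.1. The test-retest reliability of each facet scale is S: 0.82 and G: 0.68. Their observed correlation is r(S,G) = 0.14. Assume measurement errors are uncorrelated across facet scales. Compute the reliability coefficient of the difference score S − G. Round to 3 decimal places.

Var(S−G) = 14² + 11.1² − 2·14·11.1·0.14 = 319.21 − 43.512 = 275.698.
Under uncorrelated errors the observed covariances equal the true-score covariances, so only the own-variance terms attenuate.
True-score variance = [14²·0.82 + 11.1²·0.68] − 43.512 = 244.503 − 43.512 = 200.991.
Reliability = 200.991 / 275.698 = 0.729.

0.729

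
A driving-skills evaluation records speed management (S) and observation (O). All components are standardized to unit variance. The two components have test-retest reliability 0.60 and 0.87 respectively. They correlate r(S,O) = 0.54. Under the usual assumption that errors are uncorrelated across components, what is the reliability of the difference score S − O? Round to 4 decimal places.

Var(S−O) = 1 + 1 − 2·0.54 = 2 − 1.08 = 0.92.
Because errors are independent across components, Cov(Tᵢ,Tⱼ) = Cov(Xᵢ,Xⱼ); the off-diagonal part of the true-score variance is the same as above.
True-score variance = [0.60 + 0.87] − 1.08 = 1.47 − 1.08 = 0.39.
Reliability = 0.39 / 0.92 = 0.4239.

0.4239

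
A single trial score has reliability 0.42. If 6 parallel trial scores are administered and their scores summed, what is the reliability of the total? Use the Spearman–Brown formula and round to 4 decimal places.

0.8129

ρ_k = kρ / (1 + (k−1)ρ) = 6·0.42 / (1 + 5·0.42) = 2.520 / 3.100 = 0.8129.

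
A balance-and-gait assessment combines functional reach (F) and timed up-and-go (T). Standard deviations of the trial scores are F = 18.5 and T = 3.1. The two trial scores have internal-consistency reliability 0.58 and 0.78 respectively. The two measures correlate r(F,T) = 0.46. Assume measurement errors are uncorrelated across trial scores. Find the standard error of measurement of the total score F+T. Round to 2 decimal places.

12.08

Var(total) = 351.86 + 52.762 = 404.622.
True-score variance = 206.001 + 52.762 = 258.763, so reliability = 0.6395.
Error variance = 404.622 − 258.763 = 145.859; SEM = √145.859 = 12.08.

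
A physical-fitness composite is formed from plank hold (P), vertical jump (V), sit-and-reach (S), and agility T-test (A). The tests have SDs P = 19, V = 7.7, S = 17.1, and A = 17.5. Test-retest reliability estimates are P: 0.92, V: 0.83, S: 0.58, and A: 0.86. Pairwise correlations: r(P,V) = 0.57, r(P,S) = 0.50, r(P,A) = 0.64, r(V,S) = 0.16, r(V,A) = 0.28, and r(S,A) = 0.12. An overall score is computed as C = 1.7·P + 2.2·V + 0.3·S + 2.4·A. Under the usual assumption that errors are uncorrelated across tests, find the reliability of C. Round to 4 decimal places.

0.9363

Var(C) = 1.7²·19² + 2.2²·7.7² + 0.3²·17.1² + 2.4²·17.5² + 2·[3.74·19·7.7·0.57 + 0.51·19·17.1·0.50 + 4.08·19·17.5·0.64 + 0.66·7.7·17.1·0.16 + 5.28·7.7·17.5·0.28 + 0.72·17.1·17.5·0.12] = 3120.57 + 3003.86 = 6124.43.
Because errors are independent across components, Cov(Tᵢ,Tⱼ) = Cov(Xᵢ,Xⱼ); the off-diagonal part of the true-score variance is the same as above.
True-score variance = [1.7²·19²·0.92 + 2.2²·7.7²·0.83 + 0.3²·17.1²·0.58 + 2.4²·17.5²·0.86] + 3003.86 = 2730.31 + 3003.86 = 5734.17.
Reliability = 5734.17 / 6124.43 = 0.9363.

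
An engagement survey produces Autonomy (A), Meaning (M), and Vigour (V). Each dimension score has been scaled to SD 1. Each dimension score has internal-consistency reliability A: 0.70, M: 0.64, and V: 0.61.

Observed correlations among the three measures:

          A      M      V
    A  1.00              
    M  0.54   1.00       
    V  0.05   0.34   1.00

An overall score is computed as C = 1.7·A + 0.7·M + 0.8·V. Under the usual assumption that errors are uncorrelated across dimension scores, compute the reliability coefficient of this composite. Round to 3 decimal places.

0.778

Var(C) = 1.7² + 0.7² + 0.8² + 2·[1.19·0.54 + 1.36·0.05 + 0.56·0.34] = 4.02 + 1.802 = 5.822.
Because errors are independent across components, Cov(Tᵢ,Tⱼ) = Cov(Xᵢ,Xⱼ); the off-diagonal part of the true-score variance is the same as above.
True-score variance = [1.7²·0.70 + 0.7²·0.64 + 0.8²·0.61] + 1.802 = 2.727 + 1.802 = 4.529.
Reliability = 4.529 / 5.822 = 0.778.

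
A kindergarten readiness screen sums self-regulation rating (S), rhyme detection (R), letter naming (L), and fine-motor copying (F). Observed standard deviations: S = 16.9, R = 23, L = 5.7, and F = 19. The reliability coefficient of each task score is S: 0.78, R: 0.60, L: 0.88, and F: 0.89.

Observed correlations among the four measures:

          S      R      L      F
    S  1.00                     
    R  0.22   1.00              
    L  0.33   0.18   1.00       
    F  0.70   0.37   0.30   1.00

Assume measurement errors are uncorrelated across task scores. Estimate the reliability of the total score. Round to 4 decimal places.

Var(S+R+L+F) = 16.9² + 23² + 5.7² + 19² + 2·[16.9·23·0.22 + 16.9·5.7·0.33 + 16.9·19·0.70 + 23·5.7·0.18 + 23·19·0.37 + 5.7·19·0.30] = 1208.1 + 1119.7 = 2327.8.
With uncorrelated errors the cross-covariances are all true-score covariance, so they carry over unchanged; only the diagonal terms shrink to ρᵢσᵢ².
True-score variance = [16.9²·0.78 + 23²·0.60 + 5.7²·0.88 + 19²·0.89] + 1119.7 = 890.057 + 1119.7 = 2009.76.
Reliability = 2009.76 / 2327.8 = 0.8634.

0.8634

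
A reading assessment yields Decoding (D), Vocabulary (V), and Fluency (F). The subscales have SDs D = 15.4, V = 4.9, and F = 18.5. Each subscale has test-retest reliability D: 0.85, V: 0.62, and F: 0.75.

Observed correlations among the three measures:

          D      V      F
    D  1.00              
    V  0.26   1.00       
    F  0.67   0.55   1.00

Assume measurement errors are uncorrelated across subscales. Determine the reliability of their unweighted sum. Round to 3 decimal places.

0.884

Var(D+V+F) = 15.4² + 4.9² + 18.5² + 2·[15.4·4.9·0.26 + 15.4·18.5·0.67 + 4.9·18.5·0.55] = 603.42 + 520.72 = 1124.14.
Because errors are independent across components, Cov(Tᵢ,Tⱼ) = Cov(Xᵢ,Xⱼ); the off-diagonal part of the true-score variance is the same as above.
True-score variance = [15.4²·0.85 + 4.9²·0.62 + 18.5²·0.75] + 520.72 = 473.16 + 520.72 = 993.88.
Reliability = 993.88 / 1124.14 = 0.884.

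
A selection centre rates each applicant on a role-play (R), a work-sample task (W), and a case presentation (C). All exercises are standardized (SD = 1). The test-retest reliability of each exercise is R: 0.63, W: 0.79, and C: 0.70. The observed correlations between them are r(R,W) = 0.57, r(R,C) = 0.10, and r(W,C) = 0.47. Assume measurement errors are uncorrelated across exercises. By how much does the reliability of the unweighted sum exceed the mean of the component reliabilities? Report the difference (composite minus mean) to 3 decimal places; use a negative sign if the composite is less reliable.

0.127

Var(sum) = 3 + 2.28 = 5.28; true-score variance = 2.12 + 2.28 = 4.4; composite reliability = 0.8333.
Mean component reliability = 0.7067.
Difference = 0.8333 − 0.7067 = 0.127.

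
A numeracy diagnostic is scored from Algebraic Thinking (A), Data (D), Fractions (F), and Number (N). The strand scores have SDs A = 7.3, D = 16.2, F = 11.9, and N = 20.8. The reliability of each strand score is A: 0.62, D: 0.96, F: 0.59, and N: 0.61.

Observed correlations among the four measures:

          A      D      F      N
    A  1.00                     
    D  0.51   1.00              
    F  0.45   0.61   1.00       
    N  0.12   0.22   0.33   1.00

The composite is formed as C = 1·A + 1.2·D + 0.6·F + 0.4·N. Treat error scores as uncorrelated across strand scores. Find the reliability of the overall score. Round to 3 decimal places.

0.920

Var(C) = 7.3² + 1.2²·16.2² + 0.6²·11.9² + 0.4²·20.8² + 2·[1.2·7.3·16.2·0.51 + 0.6·7.3·11.9·0.45 + 0.4·7.3·20.8·0.12 + 0.72·16.2·11.9·0.61 + 0.48·16.2·20.8·0.22 + 0.24·11.9·20.8·0.33] = 551.406 + 485.948 = 1037.35.
Under uncorrelated errors the observed covariances equal the true-score covariances, so only the own-variance terms attenuate.
True-score variance = [7.3²·0.62 + 1.2²·16.2²·0.96 + 0.6²·11.9²·0.59 + 0.4²·20.8²·0.61] + 485.948 = 468.14 + 485.948 = 954.088.
Reliability = 954.088 / 1037.35 = 0.920.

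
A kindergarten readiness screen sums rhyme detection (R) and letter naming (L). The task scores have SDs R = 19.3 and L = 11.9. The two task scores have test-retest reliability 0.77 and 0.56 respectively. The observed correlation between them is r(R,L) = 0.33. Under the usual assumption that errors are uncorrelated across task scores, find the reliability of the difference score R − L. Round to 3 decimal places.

0.592

Var(R−L) = 19.3² + 11.9² − 2·19.3·11.9·0.33 = 514.1 − 151.582 = 362.518.
Because errors are independent across components, Cov(Tᵢ,Tⱼ) = Cov(Xᵢ,Xⱼ); the off-diagonal part of the true-score variance is the same as above.
True-score variance = [19.3²·0.77 + 11.9²·0.56] − 151.582 = 366.119 − 151.582 = 214.537.
Reliability = 214.537 / 362.518 = 0.592.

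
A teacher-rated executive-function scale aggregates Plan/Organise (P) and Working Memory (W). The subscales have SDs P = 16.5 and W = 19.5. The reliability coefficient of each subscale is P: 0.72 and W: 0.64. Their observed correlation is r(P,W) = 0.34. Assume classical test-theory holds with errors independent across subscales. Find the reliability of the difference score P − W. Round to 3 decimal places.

0.509

Var(P−W) = 16.5² + 19.5² − 2·16.5·19.5·0.34 = 652.5 − 218.79 = 433.71.
With uncorrelated errors the cross-covariances are all true-score covariance, so they carry over unchanged; only the diagonal terms shrink to ρᵢσᵢ².
True-score variance = [16.5²·0.72 + 19.5²·0.64] − 218.79 = 439.38 − 218.79 = 220.59.
Reliability = 220.59 / 433.71 = 0.509.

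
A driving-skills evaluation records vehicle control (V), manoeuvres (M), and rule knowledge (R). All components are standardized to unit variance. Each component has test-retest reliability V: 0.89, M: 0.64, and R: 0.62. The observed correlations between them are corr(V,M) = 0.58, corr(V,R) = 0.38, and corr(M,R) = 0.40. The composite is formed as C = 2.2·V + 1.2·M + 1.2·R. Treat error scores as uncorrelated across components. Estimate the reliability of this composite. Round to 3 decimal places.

0.885

Var(C) = 2.2² + 1.2² + 1.2² + 2·[2.64·0.58 + 2.64·0.38 + 1.44·0.40] = 7.72 + 6.2208 = 13.9408.
With uncorrelated errors the cross-covariances are all true-score covariance, so they carry over unchanged; only the diagonal terms shrink to ρᵢσᵢ².
True-score variance = [2.2²·0.89 + 1.2²·0.64 + 1.2²·0.62] + 6.2208 = 6.122 + 6.2208 = 12.3428.
Reliability = 12.3428 / 13.9408 = 0.885.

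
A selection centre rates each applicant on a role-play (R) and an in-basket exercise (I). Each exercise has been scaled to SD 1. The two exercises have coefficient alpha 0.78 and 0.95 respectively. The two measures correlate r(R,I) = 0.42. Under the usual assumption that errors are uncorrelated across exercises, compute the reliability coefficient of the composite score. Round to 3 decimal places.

0.905

Var(R+I) = 2 + 2·[0.42] = 2 + 0.84 = 2.84.
Under uncorrelated errors the observed covariances equal the true-score covariances, so only the own-variance terms attenuate.
True-score variance = [0.78 + 0.95] + 0.84 = 1.73 + 0.84 = 2.57.
Reliability = 2.57 / 2.84 = 0.905.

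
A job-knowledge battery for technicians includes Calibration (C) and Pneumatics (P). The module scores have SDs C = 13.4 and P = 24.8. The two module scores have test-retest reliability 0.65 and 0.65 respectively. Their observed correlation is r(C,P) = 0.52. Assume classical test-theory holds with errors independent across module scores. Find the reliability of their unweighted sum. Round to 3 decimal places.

0.756

Var(C+P) = 13.4² + 24.8² + 2·[13.4·24.8·0.52] = 794.6 + 345.613 = 1140.21.
Because errors are independent across components, Cov(Tᵢ,Tⱼ) = Cov(Xᵢ,Xⱼ); the off-diagonal part of the true-score variance is the same as above.
True-score variance = [13.4²·0.65 + 24.8²·0.65] + 345.613 = 516.49 + 345.613 = 862.103.
Reliability = 862.103 / 1140.21 = 0.756.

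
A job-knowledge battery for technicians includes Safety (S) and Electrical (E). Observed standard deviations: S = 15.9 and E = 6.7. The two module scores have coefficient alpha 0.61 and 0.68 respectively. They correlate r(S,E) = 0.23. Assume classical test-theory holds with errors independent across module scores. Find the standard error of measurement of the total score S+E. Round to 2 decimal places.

Var(total) = 297.7 + 49.0038 = 346.704.
True-score variance = 184.739 + 49.0038 = 233.743, so reliability = 0.6742.
Error variance = 346.704 − 233.743 = 112.961; SEM = √112.961 = 10.63.

10.63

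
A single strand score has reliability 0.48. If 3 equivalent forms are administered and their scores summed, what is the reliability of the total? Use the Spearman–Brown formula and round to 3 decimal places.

0.735

ρ_k = kρ / (1 + (k−1)ρ) = 3·0.48 / (1 + 2·0.48) = 1.440 / 1.960 = 0.735.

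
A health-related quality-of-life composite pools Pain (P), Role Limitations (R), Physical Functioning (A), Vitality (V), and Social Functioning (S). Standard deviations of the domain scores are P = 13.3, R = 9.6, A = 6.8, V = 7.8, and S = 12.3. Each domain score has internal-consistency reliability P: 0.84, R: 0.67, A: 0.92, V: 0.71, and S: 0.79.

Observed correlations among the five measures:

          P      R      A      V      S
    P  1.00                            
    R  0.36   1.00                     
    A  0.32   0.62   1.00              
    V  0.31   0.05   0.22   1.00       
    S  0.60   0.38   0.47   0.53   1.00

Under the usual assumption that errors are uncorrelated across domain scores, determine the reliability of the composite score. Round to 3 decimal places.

0.915

Var(P+R+A+V+S) = 13.3² + 9.6² + 6.8² + 7.8² + 12.3² + 2·[13.3·9.6·0.36 + 13.3·6.8·0.32 + 13.3·7.8·0.31 + 13.3·12.3·0.60 + 9.6·6.8·0.62 + 9.6·7.8·0.05 + 9.6·12.3·0.38 + 6.8·7.8·0.22 + 6.8·12.3·0.47 + 7.8·12.3·0.53] = 527.42 + 792.27 = 1319.69.
With uncorrelated errors the cross-covariances are all true-score covariance, so they carry over unchanged; only the diagonal terms shrink to ρᵢσᵢ².
True-score variance = [13.3²·0.84 + 9.6²·0.67 + 6.8²·0.92 + 7.8²·0.71 + 12.3²·0.79] + 792.27 = 415.591 + 792.27 = 1207.86.
Reliability = 1207.86 / 1319.69 = 0.915.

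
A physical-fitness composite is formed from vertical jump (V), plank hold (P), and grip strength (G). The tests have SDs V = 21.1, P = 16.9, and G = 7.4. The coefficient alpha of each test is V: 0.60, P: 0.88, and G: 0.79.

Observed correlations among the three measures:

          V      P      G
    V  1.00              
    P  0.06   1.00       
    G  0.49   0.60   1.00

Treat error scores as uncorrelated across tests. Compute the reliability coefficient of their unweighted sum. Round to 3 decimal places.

0.802

Var(V+P+G) = 21.1² + 16.9² + 7.4² + 2·[21.1·16.9·0.06 + 21.1·7.4·0.49 + 16.9·7.4·0.60] = 785.58 + 345.88 = 1131.46.
Because errors are independent across components, Cov(Tᵢ,Tⱼ) = Cov(Xᵢ,Xⱼ); the off-diagonal part of the true-score variance is the same as above.
True-score variance = [21.1²·0.60 + 16.9²·0.88 + 7.4²·0.79] + 345.88 = 561.723 + 345.88 = 907.603.
Reliability = 907.603 / 1131.46 = 0.802.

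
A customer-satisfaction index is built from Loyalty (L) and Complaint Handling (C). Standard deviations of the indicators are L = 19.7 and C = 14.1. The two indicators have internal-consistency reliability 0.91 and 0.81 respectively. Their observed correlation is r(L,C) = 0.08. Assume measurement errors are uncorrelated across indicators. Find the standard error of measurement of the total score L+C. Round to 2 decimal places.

8.53

Var(total) = 586.9 + 44.4432 = 631.343.
True-score variance = 514.198 + 44.4432 = 558.641, so reliability = 0.8848.
Error variance = 631.343 − 558.641 = 72.702; SEM = √72.702 = 8.53.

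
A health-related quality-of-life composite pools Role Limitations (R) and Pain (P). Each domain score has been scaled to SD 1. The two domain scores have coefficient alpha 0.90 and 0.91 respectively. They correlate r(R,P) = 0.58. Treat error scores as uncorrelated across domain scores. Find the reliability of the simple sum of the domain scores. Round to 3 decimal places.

Var(R+P) = 2 + 2·[0.58] = 2 + 1.16 = 3.16.
With uncorrelated errors the cross-covariances are all true-score covariance, so they carry over unchanged; only the diagonal terms shrink to ρᵢσᵢ².
True-score variance = [0.90 + 0.91] + 1.16 = 1.81 + 1.16 = 2.97.
Reliability = 2.97 / 3.16 = 0.940.

0.940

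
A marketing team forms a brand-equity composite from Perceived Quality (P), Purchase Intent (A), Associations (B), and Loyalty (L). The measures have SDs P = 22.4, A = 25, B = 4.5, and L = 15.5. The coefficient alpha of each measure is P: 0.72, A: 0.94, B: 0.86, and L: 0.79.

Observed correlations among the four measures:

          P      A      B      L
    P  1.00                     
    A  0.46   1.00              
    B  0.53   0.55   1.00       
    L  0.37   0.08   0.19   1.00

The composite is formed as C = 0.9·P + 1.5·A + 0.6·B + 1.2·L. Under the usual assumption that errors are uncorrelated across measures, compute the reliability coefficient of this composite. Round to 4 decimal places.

Var(C) = 0.9²·22.4² + 1.5²·25² + 0.6²·4.5² + 1.2²·15.5² + 2·[1.35·22.4·25·0.46 + 0.54·22.4·4.5·0.53 + 1.08·22.4·15.5·0.37 + 0.9·25·4.5·0.55 + 1.8·25·15.5·0.08 + 0.72·4.5·15.5·0.19] = 2165.93 + 1272.76 = 3438.68.
With uncorrelated errors the cross-covariances are all true-score covariance, so they carry over unchanged; only the diagonal terms shrink to ρᵢσᵢ².
True-score variance = [0.9²·22.4²·0.72 + 1.5²·25²·0.94 + 0.6²·4.5²·0.86 + 1.2²·15.5²·0.79] + 1272.76 = 1894.08 + 1272.76 = 3166.84.
Reliability = 3166.84 / 3438.68 = 0.9209.

0.9209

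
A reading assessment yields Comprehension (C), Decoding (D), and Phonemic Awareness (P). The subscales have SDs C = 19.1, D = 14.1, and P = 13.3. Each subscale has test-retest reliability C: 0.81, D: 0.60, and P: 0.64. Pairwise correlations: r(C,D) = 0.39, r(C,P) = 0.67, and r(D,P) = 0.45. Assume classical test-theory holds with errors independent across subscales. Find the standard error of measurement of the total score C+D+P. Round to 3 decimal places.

Var(total) = 740.51 + 719.239 = 1459.75.
True-score variance = 527.992 + 719.239 = 1247.23, so reliability = 0.8544.
Error variance = 1459.75 − 1247.23 = 212.518; SEM = √212.518 = 14.578.

14.578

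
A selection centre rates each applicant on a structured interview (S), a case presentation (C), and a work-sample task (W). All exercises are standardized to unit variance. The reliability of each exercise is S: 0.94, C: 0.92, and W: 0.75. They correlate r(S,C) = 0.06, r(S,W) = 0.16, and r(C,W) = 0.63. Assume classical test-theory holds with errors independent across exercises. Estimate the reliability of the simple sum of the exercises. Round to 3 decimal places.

Var(S+C+W) = 3 + 2·[0.06 + 0.16 + 0.63] = 3 + 1.7 = 4.7.
With uncorrelated errors the cross-covariances are all true-score covariance, so they carry over unchanged; only the diagonal terms shrink to ρᵢσᵢ².
True-score variance = [0.94 + 0.92 + 0.75] + 1.7 = 2.61 + 1.7 = 4.31.
Reliability = 4.31 / 4.7 = 0.917.

0.917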